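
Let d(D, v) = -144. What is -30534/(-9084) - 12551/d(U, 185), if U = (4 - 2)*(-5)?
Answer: 9867515/109008 ≈ 90.521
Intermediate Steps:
U = -10 (U = 2*(-5) = -10)
-30534/(-9084) - 12551/d(U, 185) = -30534/(-9084) - 12551/(-144) = -30534*(-1/9084) - 12551*(-1/144) = 5089/1514 + 12551/144 = 9867515/109008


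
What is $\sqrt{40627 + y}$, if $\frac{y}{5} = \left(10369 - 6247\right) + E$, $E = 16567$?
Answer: $6 \sqrt{4002} \approx 379.57$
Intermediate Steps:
$y = 103445$ ($y = 5 \left(\left(10369 - 6247\right) + 16567\right) = 5 \left(4122 + 16567\right) = 5 \cdot 20689 = 103445$)
$\sqrt{40627 + y} = \sqrt{40627 + 103445} = \sqrt{144072} = 6 \sqrt{4002}$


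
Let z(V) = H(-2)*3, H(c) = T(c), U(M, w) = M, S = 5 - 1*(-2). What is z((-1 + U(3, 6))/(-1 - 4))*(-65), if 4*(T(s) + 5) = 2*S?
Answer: 585/2 ≈ 292.50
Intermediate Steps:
S = 7 (S = 5 + 2 = 7)
T(s) = -3/2 (T(s) = -5 + (2*7)/4 = -5 + (¼)*14 = -5 + 7/2 = -3/2)
H(c) = -3/2
z(V) = -9/2 (z(V) = -3/2*3 = -9/2)
z((-1 + U(3, 6))/(-1 - 4))*(-65) = -9/2*(-65) = 585/2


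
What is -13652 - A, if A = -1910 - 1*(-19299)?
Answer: -31041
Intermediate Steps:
A = 17389 (A = -1910 + 19299 = 17389)
-13652 - A = -13652 - 1*17389 = -13652 - 17389 = -31041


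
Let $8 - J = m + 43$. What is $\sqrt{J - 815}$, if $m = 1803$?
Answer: $i \sqrt{2653} \approx 51.507 i$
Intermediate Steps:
$J = -1838$ ($J = 8 - \left(1803 + 43\right) = 8 - 1846 = -1838$)
$\sqrt{J - 815} = \sqrt{-1838 - 815} = \sqrt{-2653} = i \sqrt{2653}$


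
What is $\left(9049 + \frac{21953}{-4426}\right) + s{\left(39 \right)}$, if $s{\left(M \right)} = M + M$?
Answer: $\frac{40374149}{4426} \approx 9122.0$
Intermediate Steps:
$s{\left(M \right)} = 2 M$
$\left(9049 + \frac{21953}{-4426}\right) + s{\left(39 \right)} = \left(9049 + \frac{21953}{-4426}\right) + 2 \cdot 39 = \left(9049 + 21953 \left(- \frac{1}{4426}\right)\right) + 78 = \left(9049 - \frac{21953}{4426}\right) + 78 = \frac{40028921}{4426} + 78 = \frac{40374149}{4426}$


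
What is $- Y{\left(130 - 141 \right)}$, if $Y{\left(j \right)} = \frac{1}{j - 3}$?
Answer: $\frac{1}{14} \approx 0.071429$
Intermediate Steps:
$Y{\left(j \right)} = \frac{1}{-3 + j}$
$- Y{\left(130 - 141 \right)} = - \frac{1}{-3 + \left(130 - 141\right)} = - \frac{1}{-3 - 11} = - \frac{1}{-14} = \left(-1\right) \left(- \frac{1}{14}\right) = \frac{1}{14}$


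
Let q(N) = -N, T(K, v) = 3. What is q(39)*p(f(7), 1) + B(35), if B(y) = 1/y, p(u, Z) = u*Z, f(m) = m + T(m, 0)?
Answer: -13649/35 ≈ -389.97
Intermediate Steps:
f(m) = 3 + m (f(m) = m + 3 = 3 + m)
p(u, Z) = Z*u
q(39)*p(f(7), 1) + B(35) = (-1*39)*(1*(3 + 7)) + 1/35 = -39*10 + 1/35 = -390 + 1/35 = -13649/35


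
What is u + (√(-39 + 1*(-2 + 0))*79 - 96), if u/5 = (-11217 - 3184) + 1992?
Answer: -62141 + 79*I*√41 ≈ -62141.0 + 505.85*I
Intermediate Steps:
u = -62045 (u = 5*((-11217 - 3184) + 1992) = 5*(-14401 + 1992) = 5*(-12409) = -62045)
u + (√(-39 + 1*(-2 + 0))*79 - 96) = -62045 + (√(-39 + 1*(-2 + 0))*79 - 96) = -62045 + (√(-39 + 1*(-2))*79 - 96) = -62045 + (√(-39 - 2)*79 - 96) = -62045 + (√(-41)*79 - 96) = -62045 + ((I*√41)*79 - 96) = -62045 + (79*I*√41 - 96) = -62045 + (-96 + 79*I*√41) = -62141 + 79*I*√41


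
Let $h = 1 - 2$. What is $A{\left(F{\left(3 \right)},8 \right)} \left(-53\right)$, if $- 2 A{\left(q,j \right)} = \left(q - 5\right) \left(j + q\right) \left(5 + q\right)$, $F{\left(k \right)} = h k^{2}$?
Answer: $-1484$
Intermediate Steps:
$h = -1$ ($h = 1 - 2 = -1$)
$F{\left(k \right)} = - k^{2}$
$A{\left(q,j \right)} = - \frac{\left(-5 + q\right) \left(5 + q\right) \left(j + q\right)}{2}$ ($A{\left(q,j \right)} = - \frac{\left(q - 5\right) \left(j + q\right) \left(5 + q\right)}{2} = - \frac{\left(-5 + q\right) \left(j + q\right) \left(5 + q\right)}{2} = - \frac{\left(-5 + q\right) \left(5 + q\right) \left(j + q\right)}{2}$)
$A{\left(F{\left(3 \right)},8 \right)} \left(-53\right) = \left(- \frac{\left(- 3^{2}\right)^{3}}{2} + \frac{25}{2} \cdot 8 + \frac{25 \left(- 3^{2}\right)}{2} - 4 \left(- 3^{2}\right)^{2}\right) \left(-53\right) = \left(- \frac{\left(\left(-1\right) 9\right)^{3}}{2} + 100 + \frac{25 \left(\left(-1\right) 9\right)}{2} - 4 \left(\left(-1\right) 9\right)^{2}\right) \left(-53\right) = \left(- \frac{\left(-9\right)^{3}}{2} + 100 + \frac{25}{2} \left(-9\right) - 4 \left(-9\right)^{2}\right) \left(-53\right) = \left(\left(- \frac{1}{2}\right) \left(-729\right) + 100 - \frac{225}{2} - 4 \cdot 81\right) \left(-53\right) = \left(\frac{729}{2} + 100 - \frac{225}{2} - 324\right) \left(-53\right) = 28 \left(-53\right) = -1484$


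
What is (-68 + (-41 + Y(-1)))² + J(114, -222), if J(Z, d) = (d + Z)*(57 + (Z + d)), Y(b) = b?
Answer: 17608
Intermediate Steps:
J(Z, d) = (Z + d)*(57 + Z + d)
(-68 + (-41 + Y(-1)))² + J(114, -222) = (-68 + (-41 - 1))² + (114² + (-222)² + 57*114 + 57*(-222) + 2*114*(-222)) = (-68 - 42)² + (12996 + 49284 + 6498 - 12654 - 50616) = (-110)² + 5508 = 12100 + 5508 = 17608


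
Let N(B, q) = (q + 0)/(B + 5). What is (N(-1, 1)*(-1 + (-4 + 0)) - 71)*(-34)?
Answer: 4913/2 ≈ 2456.5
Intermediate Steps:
N(B, q) = q/(5 + B)
(N(-1, 1)*(-1 + (-4 + 0)) - 71)*(-34) = ((1/(5 - 1))*(-1 + (-4 + 0)) - 71)*(-34) = ((1/4)*(-1 - 4) - 71)*(-34) = ((1*(¼))*(-5) - 71)*(-34) = ((¼)*(-5) - 71)*(-34) = (-5/4 - 71)*(-34) = -289/4*(-34) = 4913/2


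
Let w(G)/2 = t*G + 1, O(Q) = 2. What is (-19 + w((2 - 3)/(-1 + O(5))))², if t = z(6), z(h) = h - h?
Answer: 289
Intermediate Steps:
z(h) = 0
t = 0
w(G) = 2 (w(G) = 2*(0*G + 1) = 2*(0 + 1) = 2*1 = 2)
(-19 + w((2 - 3)/(-1 + O(5))))² = (-19 + 2)² = (-17)² = 289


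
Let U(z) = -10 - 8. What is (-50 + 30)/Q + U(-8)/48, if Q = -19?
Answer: 103/152 ≈ 0.67763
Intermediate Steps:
U(z) = -18
(-50 + 30)/Q + U(-8)/48 = (-50 + 30)/(-19) - 18/48 = -20*(-1/19) - 18*1/48 = 20/19 - 3/8 = 103/152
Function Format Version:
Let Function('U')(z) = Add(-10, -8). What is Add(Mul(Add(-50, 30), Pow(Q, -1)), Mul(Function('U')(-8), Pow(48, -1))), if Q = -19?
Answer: Rational(103, 152) ≈ 0.67763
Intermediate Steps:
Function('U')(z) = -18
Add(Mul(Add(-50, 30), Pow(Q, -1)), Mul(Function('U')(-8), Pow(48, -1))) = Add(Mul(Add(-50, 30), Pow(-19, -1)), Mul(-18, Pow(48, -1))) = Add(Mul(-20, Rational(-1, 19)), Mul(-18, Rational(1, 48))) = Add(Rational(20, 19), Rational(-3, 8)) = Rational(103, 152)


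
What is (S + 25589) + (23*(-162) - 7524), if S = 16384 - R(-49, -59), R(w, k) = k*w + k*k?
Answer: 24351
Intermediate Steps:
R(w, k) = k² + k*w (R(w, k) = k*w + k² = k² + k*w)
S = 10012 (S = 16384 - (-59)*(-59 - 49) = 16384 - (-59)*(-108) = 16384 - 1*6372 = 16384 - 6372 = 10012)
(S + 25589) + (23*(-162) - 7524) = (10012 + 25589) + (23*(-162) - 7524) = 35601 + (-3726 - 7524) = 35601 - 11250 = 24351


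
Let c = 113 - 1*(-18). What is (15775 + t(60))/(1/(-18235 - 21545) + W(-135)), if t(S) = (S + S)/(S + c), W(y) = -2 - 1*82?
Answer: -119862908100/638230511 ≈ -187.80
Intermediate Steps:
c = 131 (c = 113 + 18 = 131)
W(y) = -84 (W(y) = -2 - 82 = -84)
t(S) = 2*S/(131 + S) (t(S) = (S + S)/(S + 131) = (2*S)/(131 + S) = 2*S/(131 + S))
(15775 + t(60))/(1/(-18235 - 21545) + W(-135)) = (15775 + 2*60/(131 + 60))/(1/(-18235 - 21545) - 84) = (15775 + 2*60/191)/(1/(-39780) - 84) = (15775 + 2*60*(1/191))/(-1/39780 - 84) = (15775 + 120/191)/(-3341521/39780) = (3013145/191)*(-39780/3341521) = -119862908100/638230511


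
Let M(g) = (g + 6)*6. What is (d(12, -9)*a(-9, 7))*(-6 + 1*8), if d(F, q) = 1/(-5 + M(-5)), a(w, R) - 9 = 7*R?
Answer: 116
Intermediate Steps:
a(w, R) = 9 + 7*R
M(g) = 36 + 6*g (M(g) = (6 + g)*6 = 36 + 6*g)
d(F, q) = 1 (d(F, q) = 1/(-5 + (36 + 6*(-5))) = 1/(-5 + (36 - 30)) = 1/(-5 + 6) = 1/1 = 1)
(d(12, -9)*a(-9, 7))*(-6 + 1*8) = (1*(9 + 7*7))*(-6 + 1*8) = (1*(9 + 49))*(-6 + 8) = (1*58)*2 = 58*2 = 116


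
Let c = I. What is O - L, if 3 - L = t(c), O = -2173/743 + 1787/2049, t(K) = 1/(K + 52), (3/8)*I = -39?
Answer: -401504171/79165164 ≈ -5.0717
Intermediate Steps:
I = -104 (I = (8/3)*(-39) = -104)
c = -104
t(K) = 1/(52 + K)
O = -3124736/1522407 (O = -2173*1/743 + 1787*(1/2049) = -2173/743 + 1787/2049 = -3124736/1522407 ≈ -2.0525)
L = 157/52 (L = 3 - 1/(52 - 104) = 3 - 1/(-52) = 3 - 1*(-1/52) = 3 + 1/52 = 157/52 ≈ 3.0192)
O - L = -3124736/1522407 - 1*157/52 = -3124736/1522407 - 157/52 = -401504171/79165164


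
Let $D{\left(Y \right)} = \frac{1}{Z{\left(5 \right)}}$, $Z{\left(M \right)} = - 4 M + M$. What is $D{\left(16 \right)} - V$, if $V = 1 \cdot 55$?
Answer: $- \frac{826}{15} \approx -55.067$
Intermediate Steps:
$Z{\left(M \right)} = - 3 M$
$D{\left(Y \right)} = - \frac{1}{15}$ ($D{\left(Y \right)} = \frac{1}{\left(-3\right) 5} = \frac{1}{-15} = - \frac{1}{15}$)
$V = 55$
$D{\left(16 \right)} - V = - \frac{1}{15} - 55 = - \frac{826}{15}$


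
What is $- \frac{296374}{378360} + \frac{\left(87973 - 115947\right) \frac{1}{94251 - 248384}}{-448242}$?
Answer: $- \frac{1706346628832017}{2178372518384580} \approx -0.78331$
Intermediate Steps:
$- \frac{296374}{378360} + \frac{\left(87973 - 115947\right) \frac{1}{94251 - 248384}}{-448242} = \left(-296374\right) \frac{1}{378360} + - \frac{27974}{-154133} \left(- \frac{1}{448242}\right) = - \frac{148187}{189180} + \left(-27974\right) \left(- \frac{1}{154133}\right) \left(- \frac{1}{448242}\right) = - \frac{148187}{189180} + \frac{27974}{154133} \left(- \frac{1}{448242}\right) = - \frac{148187}{189180} - \frac{13987}{34544442093} = - \frac{1706346628832017}{2178372518384580}$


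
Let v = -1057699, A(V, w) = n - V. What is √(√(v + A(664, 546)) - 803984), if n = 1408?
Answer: √(-803984 + I*√1056955) ≈ 0.573 + 896.65*I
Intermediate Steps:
A(V, w) = 1408 - V
√(√(v + A(664, 546)) - 803984) = √(√(-1057699 + (1408 - 1*664)) - 803984) = √(√(-1057699 + (1408 - 664)) - 803984) = √(√(-1057699 + 744) - 803984) = √(√(-1056955) - 803984) = √(I*√1056955 - 803984) = √(-803984 + I*√1056955)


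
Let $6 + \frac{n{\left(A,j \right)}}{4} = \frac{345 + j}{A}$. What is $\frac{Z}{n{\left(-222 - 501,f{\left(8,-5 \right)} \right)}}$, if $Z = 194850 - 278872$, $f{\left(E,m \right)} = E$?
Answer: $\frac{30373953}{9382} \approx 3237.5$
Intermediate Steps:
$n{\left(A,j \right)} = -24 + \frac{4 \left(345 + j\right)}{A}$ ($n{\left(A,j \right)} = -24 + 4 \frac{345 + j}{A} = -24 + \frac{4 \left(345 + j\right)}{A}$)
$Z = -84022$ ($Z = 194850 - 278872 = -84022$)
$\frac{Z}{n{\left(-222 - 501,f{\left(8,-5 \right)} \right)}} = - \frac{84022}{4 \frac{1}{-222 - 501} \left(345 + 8 - 6 \left(-222 - 501\right)\right)} = - \frac{84022}{4 \frac{1}{-723} \left(345 + 8 - -4338\right)} = - \frac{84022}{4 \left(- \frac{1}{723}\right) \left(345 + 8 + 4338\right)} = - \frac{84022}{4 \left(- \frac{1}{723}\right) 4691} = - \frac{84022}{- \frac{18764}{723}} = \left(-84022\right) \left(- \frac{723}{18764}\right) = \frac{30373953}{9382}$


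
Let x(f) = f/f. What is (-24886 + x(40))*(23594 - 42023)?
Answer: 458605665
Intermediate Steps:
x(f) = 1
(-24886 + x(40))*(23594 - 42023) = (-24886 + 1)*(23594 - 42023) = -24885*(-18429) = 458605665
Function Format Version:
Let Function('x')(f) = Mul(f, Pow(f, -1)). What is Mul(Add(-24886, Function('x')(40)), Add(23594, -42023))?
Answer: 458605665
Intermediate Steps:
Function('x')(f) = 1
Mul(Add(-24886, Function('x')(40)), Add(23594, -42023)) = Mul(Add(-24886, 1), Add(23594, -42023)) = Mul(-24885, -18429) = 458605665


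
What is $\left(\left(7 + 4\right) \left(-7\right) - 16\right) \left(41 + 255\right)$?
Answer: $-27528$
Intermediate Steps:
$\left(\left(7 + 4\right) \left(-7\right) - 16\right) \left(41 + 255\right) = \left(11 \left(-7\right) - 16\right) 296 = \left(-77 - 16\right) 296 = \left(-93\right) 296 = -27528$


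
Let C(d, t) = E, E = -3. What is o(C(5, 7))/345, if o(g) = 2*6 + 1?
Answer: 13/345 ≈ 0.037681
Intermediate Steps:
C(d, t) = -3
o(g) = 13 (o(g) = 12 + 1 = 13)
o(C(5, 7))/345 = 13/345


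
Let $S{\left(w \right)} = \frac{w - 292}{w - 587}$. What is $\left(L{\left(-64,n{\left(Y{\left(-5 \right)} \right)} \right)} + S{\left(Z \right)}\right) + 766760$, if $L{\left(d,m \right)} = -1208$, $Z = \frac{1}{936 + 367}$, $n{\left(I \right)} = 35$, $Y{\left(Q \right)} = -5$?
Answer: $\frac{117108096639}{152972} \approx 7.6555 \cdot 10^{5}$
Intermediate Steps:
$Z = \frac{1}{1303} \approx 0.00076746$
$S{\left(w \right)} = \frac{-292 + w}{-587 + w}$
$\left(L{\left(-64,n{\left(Y{\left(-5 \right)} \right)} \right)} + S{\left(Z \right)}\right) + 766760 = \left(-1208 + \frac{-292 + \frac{1}{1303}}{-587 + \frac{1}{1303}}\right) + 766760 = \left(-1208 + \frac{1}{- \frac{764860}{1303}} \left(- \frac{380475}{1303}\right)\right) + 766760 = \left(-1208 - - \frac{76095}{152972}\right) + 766760 = \left(-1208 + \frac{76095}{152972}\right) + 766760 = - \frac{184714081}{152972} + 766760 = \frac{117108096639}{152972}$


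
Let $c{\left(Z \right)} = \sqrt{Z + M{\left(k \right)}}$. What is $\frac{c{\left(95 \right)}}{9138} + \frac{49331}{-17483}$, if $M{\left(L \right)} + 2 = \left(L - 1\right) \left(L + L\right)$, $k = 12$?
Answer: $- \frac{49331}{17483} + \frac{\sqrt{357}}{9138} \approx -2.8196$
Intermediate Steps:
$M{\left(L \right)} = -2 + 2 L \left(-1 + L\right)$ ($M{\left(L \right)} = -2 + \left(L - 1\right) \left(L + L\right) = -2 + \left(-1 + L\right) 2 L = -2 + 2 L \left(-1 + L\right)$)
$c{\left(Z \right)} = \sqrt{262 + Z}$ ($c{\left(Z \right)} = \sqrt{Z - \left(26 - 288\right)} = \sqrt{Z - -262} = \sqrt{Z + 262} = \sqrt{262 + Z}$)
$\frac{c{\left(95 \right)}}{9138} + \frac{49331}{-17483} = \frac{\sqrt{262 + 95}}{9138} + \frac{49331}{-17483} = \sqrt{357} \cdot \frac{1}{9138} + 49331 \left(- \frac{1}{17483}\right) = \frac{\sqrt{357}}{9138} - \frac{49331}{17483} = - \frac{49331}{17483} + \frac{\sqrt{357}}{9138}$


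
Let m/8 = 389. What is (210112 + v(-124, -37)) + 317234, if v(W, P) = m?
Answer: 530458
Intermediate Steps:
m = 3112 (m = 8*389 = 3112)
v(W, P) = 3112
(210112 + v(-124, -37)) + 317234 = (210112 + 3112) + 317234 = 213224 + 317234 = 530458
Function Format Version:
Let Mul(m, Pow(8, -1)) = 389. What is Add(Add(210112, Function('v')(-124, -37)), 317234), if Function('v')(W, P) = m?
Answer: 530458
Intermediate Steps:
m = 3112 (m = Mul(8, 389) = 3112)
Function('v')(W, P) = 3112
Add(Add(210112, Function('v')(-124, -37)), 317234) = Add(Add(210112, 3112), 317234) = Add(213224, 317234) = 530458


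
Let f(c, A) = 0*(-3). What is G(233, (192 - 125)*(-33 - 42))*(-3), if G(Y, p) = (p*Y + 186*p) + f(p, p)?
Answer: 6316425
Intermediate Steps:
f(c, A) = 0
G(Y, p) = 186*p + Y*p (G(Y, p) = (p*Y + 186*p) + 0 = (Y*p + 186*p) + 0 = (186*p + Y*p) + 0 = 186*p + Y*p)
G(233, (192 - 125)*(-33 - 42))*(-3) = (((192 - 125)*(-33 - 42))*(186 + 233))*(-3) = ((67*(-75))*419)*(-3) = -5025*419*(-3) = -2105475*(-3) = 6316425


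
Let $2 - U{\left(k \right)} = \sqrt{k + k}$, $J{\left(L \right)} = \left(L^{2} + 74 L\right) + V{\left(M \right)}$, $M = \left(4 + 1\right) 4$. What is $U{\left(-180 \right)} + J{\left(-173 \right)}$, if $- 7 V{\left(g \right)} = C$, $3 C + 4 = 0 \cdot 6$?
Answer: $\frac{359713}{21} - 6 i \sqrt{10} \approx 17129.0 - 18.974 i$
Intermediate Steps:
$C = - \frac{4}{3}$ ($C = - \frac{4}{3} + \frac{0 \cdot 6}{3} = - \frac{4}{3} + \frac{1}{3} \cdot 0 = - \frac{4}{3} + 0 = - \frac{4}{3} \approx -1.3333$)
$M = 20$ ($M = 5 \cdot 4 = 20$)
$V{\left(g \right)} = \frac{4}{21}$ ($V{\left(g \right)} = \left(- \frac{1}{7}\right) \left(- \frac{4}{3}\right) = \frac{4}{21}$)
$J{\left(L \right)} = \frac{4}{21} + L^{2} + 74 L$ ($J{\left(L \right)} = \left(L^{2} + 74 L\right) + \frac{4}{21} = \frac{4}{21} + L^{2} + 74 L$)
$U{\left(k \right)} = 2 - \sqrt{2} \sqrt{k}$ ($U{\left(k \right)} = 2 - \sqrt{k + k} = 2 - \sqrt{2 k} = 2 - \sqrt{2} \sqrt{k}$)
$U{\left(-180 \right)} + J{\left(-173 \right)} = \left(2 - \sqrt{2} \sqrt{-180}\right) + \left(\frac{4}{21} + \left(-173\right)^{2} + 74 \left(-173\right)\right) = \left(2 - \sqrt{2} \cdot 6 i \sqrt{5}\right) + \left(\frac{4}{21} + 29929 - 12802\right) = \left(2 - 6 i \sqrt{10}\right) + \frac{359671}{21} = \frac{359713}{21} - 6 i \sqrt{10}$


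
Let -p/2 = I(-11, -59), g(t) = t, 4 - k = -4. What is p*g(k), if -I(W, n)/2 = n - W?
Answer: -1536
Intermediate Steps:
k = 8 (k = 4 - 1*(-4) = 4 + 4 = 8)
I(W, n) = -2*n + 2*W (I(W, n) = -2*(n - W) = -2*n + 2*W)
p = -192 (p = -2*(-2*(-59) + 2*(-11)) = -2*(118 - 22) = -2*96 = -192)
p*g(k) = -192*8 = -1536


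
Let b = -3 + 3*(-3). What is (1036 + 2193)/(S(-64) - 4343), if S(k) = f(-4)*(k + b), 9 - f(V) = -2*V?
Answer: -3229/4419 ≈ -0.73071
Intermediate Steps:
b = -12 (b = -3 - 9 = -12)
f(V) = 9 + 2*V (f(V) = 9 - (-2)*V = 9 + 2*V)
S(k) = -12 + k (S(k) = (9 + 2*(-4))*(k - 12) = (9 - 8)*(-12 + k) = 1*(-12 + k) = -12 + k)
(1036 + 2193)/(S(-64) - 4343) = (1036 + 2193)/((-12 - 64) - 4343) = 3229/(-76 - 4343) = 3229/(-4419) = 3229*(-1/4419) = -3229/4419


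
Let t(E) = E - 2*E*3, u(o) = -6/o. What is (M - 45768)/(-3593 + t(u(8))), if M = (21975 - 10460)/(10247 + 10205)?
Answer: 936035621/73407341 ≈ 12.751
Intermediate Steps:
t(E) = -5*E (t(E) = E - 6*E = -5*E)
M = 11515/20452 ≈ 0.56303
(M - 45768)/(-3593 + t(u(8))) = (11515/20452 - 45768)/(-3593 - (-30)/8) = -936035621/(20452*(-3593 - (-30)/8)) = -936035621/(20452*(-3593 - 5*(-¾))) = -936035621/(20452*(-3593 + 15/4)) = -936035621/(20452*(-14357/4)) = -936035621/20452*(-4/14357) = 936035621/73407341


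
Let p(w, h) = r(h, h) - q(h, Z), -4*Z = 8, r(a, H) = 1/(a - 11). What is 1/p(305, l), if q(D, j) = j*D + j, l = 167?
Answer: 156/52417 ≈ 0.0029761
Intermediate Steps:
r(a, H) = 1/(-11 + a)
Z = -2 (Z = -¼*8 = -2)
q(D, j) = j + D*j (q(D, j) = D*j + j = j + D*j)
p(w, h) = 2 + 1/(-11 + h) + 2*h (p(w, h) = 1/(-11 + h) - (-2)*(1 + h) = 1/(-11 + h) - (-2 - 2*h) = 1/(-11 + h) + (2 + 2*h) = 2 + 1/(-11 + h) + 2*h)
1/p(305, l) = 1/((1 + 2*(1 + 167)*(-11 + 167))/(-11 + 167)) = 1/((1 + 2*168*156)/156) = 1/((1 + 52416)/156) = 1/((1/156)*52417) = 1/(52417/156) = 156/52417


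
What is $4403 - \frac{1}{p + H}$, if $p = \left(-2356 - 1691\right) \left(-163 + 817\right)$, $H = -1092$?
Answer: $\frac{11658395491}{2647830} \approx 4403.0$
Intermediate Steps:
$p = -2646738$ ($p = \left(-4047\right) 654 = -2646738$)
$4403 - \frac{1}{p + H} = 4403 - \frac{1}{-2646738 - 1092} = 4403 - \frac{1}{-2647830} = 4403 - - \frac{1}{2647830} = 4403 + \frac{1}{2647830} = \frac{11658395491}{2647830}$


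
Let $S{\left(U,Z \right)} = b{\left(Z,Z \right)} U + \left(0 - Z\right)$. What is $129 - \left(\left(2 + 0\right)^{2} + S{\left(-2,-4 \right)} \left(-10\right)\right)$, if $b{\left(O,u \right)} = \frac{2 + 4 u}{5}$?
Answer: $221$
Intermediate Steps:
$b{\left(O,u \right)} = \frac{2}{5} + \frac{4 u}{5}$ ($b{\left(O,u \right)} = \left(2 + 4 u\right) \frac{1}{5} = \frac{2}{5} + \frac{4 u}{5}$)
$S{\left(U,Z \right)} = - Z + U \left(\frac{2}{5} + \frac{4 Z}{5}\right)$ ($S{\left(U,Z \right)} = \left(\frac{2}{5} + \frac{4 Z}{5}\right) U + \left(0 - Z\right) = U \left(\frac{2}{5} + \frac{4 Z}{5}\right) - Z = - Z + U \left(\frac{2}{5} + \frac{4 Z}{5}\right)$)
$129 - \left(\left(2 + 0\right)^{2} + S{\left(-2,-4 \right)} \left(-10\right)\right) = 129 - \left(\left(2 + 0\right)^{2} + \left(\left(-1\right) \left(-4\right) + \frac{2}{5} \left(-2\right) \left(1 + 2 \left(-4\right)\right)\right) \left(-10\right)\right) = 129 - \left(2^{2} + \left(4 + \frac{2}{5} \left(-2\right) \left(1 - 8\right)\right) \left(-10\right)\right) = 129 - \left(4 + \left(4 + \frac{2}{5} \left(-2\right) \left(-7\right)\right) \left(-10\right)\right) = 129 - \left(4 + \left(4 + \frac{28}{5}\right) \left(-10\right)\right) = 129 - \left(4 + \frac{48}{5} \left(-10\right)\right) = 129 - \left(4 - 96\right) = 129 - -92 = 129 + 92 = 221$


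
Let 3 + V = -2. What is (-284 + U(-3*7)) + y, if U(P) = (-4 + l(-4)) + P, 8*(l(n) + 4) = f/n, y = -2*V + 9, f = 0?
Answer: -294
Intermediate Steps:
V = -5 (V = -3 - 2 = -5)
y = 19 (y = -2*(-5) + 9 = 10 + 9 = 19)
l(n) = -4 (l(n) = -4 + (0/n)/8 = -4 + (⅛)*0 = -4 + 0 = -4)
U(P) = -8 + P (U(P) = (-4 - 4) + P = -8 + P)
(-284 + U(-3*7)) + y = (-284 + (-8 - 3*7)) + 19 = (-284 + (-8 - 21)) + 19 = (-284 - 29) + 19 = -313 + 19 = -294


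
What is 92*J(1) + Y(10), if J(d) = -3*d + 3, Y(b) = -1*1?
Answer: -1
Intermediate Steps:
Y(b) = -1
J(d) = 3 - 3*d
92*J(1) + Y(10) = 92*(3 - 3*1) - 1 = 92*(3 - 3) - 1 = 92*0 - 1 = 0 - 1 = -1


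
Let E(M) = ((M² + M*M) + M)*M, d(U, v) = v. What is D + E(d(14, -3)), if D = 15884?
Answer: 15839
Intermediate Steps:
E(M) = M*(M + 2*M²) (E(M) = ((M² + M²) + M)*M = (2*M² + M)*M = (M + 2*M²)*M = M*(M + 2*M²))
D + E(d(14, -3)) = 15884 + (-3)²*(1 + 2*(-3)) = 15884 + 9*(1 - 6) = 15884 + 9*(-5) = 15884 - 45 = 15839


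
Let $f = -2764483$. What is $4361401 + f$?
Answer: $1596918$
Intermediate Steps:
$4361401 + f = 4361401 - 2764483 = 1596918$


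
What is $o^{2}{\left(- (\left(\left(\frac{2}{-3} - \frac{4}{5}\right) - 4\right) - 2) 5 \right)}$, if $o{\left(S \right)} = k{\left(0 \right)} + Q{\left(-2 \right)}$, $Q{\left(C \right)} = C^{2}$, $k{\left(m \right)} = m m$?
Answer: $16$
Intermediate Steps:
$k{\left(m \right)} = m^{2}$
$o{\left(S \right)} = 4$ ($o{\left(S \right)} = 0^{2} + \left(-2\right)^{2} = 0 + 4 = 4$)
$o^{2}{\left(- (\left(\left(\frac{2}{-3} - \frac{4}{5}\right) - 4\right) - 2) 5 \right)} = 4^{2} = 16$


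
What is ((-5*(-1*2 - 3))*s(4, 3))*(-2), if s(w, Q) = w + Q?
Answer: -350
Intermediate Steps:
s(w, Q) = Q + w
((-5*(-1*2 - 3))*s(4, 3))*(-2) = ((-5*(-1*2 - 3))*(3 + 4))*(-2) = (-5*(-2 - 3)*7)*(-2) = (-5*(-5)*7)*(-2) = (25*7)*(-2) = 175*(-2) = -350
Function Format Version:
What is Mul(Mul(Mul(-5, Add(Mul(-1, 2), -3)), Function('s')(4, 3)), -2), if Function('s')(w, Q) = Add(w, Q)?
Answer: -350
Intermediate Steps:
Function('s')(w, Q) = Add(Q, w)
Mul(Mul(Mul(-5, Add(Mul(-1, 2), -3)), Function('s')(4, 3)), -2) = Mul(Mul(Mul(-5, Add(Mul(-1, 2), -3)), Add(3, 4)), -2) = Mul(Mul(Mul(-5, Add(-2, -3)), 7), -2) = Mul(Mul(Mul(-5, -5), 7), -2) = Mul(Mul(25, 7), -2) = Mul(175, -2) = -350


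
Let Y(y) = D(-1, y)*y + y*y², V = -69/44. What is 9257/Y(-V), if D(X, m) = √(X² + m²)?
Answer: 54409831872/9701729 - 34696124672*√6697/669419301 ≈ 1366.7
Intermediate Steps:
V = -69/44 (V = -69*1/44 = -69/44 ≈ -1.5682)
Y(y) = y³ + y*√(1 + y²) (Y(y) = √((-1)² + y²)*y + y*y² = √(1 + y²)*y + y³ = y*√(1 + y²) + y³ = y³ + y*√(1 + y²))
9257/Y(-V) = 9257/(((-1*(-69/44))*((-1*(-69/44))² + √(1 + (-1*(-69/44))²)))) = 9257/((69*((69/44)² + √(1 + (69/44)²))/44)) = 9257/((69*(4761/1936 + √(1 + 4761/1936))/44)) = 9257/((69*(4761/1936 + √(6697/1936))/44)) = 9257/((69*(4761/1936 + √6697/44)/44)) = 9257/(328509/85184 + 69*√6697/1936)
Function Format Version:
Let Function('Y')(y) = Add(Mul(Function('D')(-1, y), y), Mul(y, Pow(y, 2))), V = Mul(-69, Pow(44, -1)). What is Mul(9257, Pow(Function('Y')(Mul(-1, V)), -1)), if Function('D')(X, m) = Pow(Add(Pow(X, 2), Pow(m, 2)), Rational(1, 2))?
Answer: Add(Rational(54409831872, 9701729), Mul(Rational(-34696124672, 669419301), Pow(6697, Rational(1, 2)))) ≈ 1366.7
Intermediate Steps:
V = Rational(-69, 44) (V = Mul(-69, Rational(1, 44)) = Rational(-69, 44) ≈ -1.5682)
Function('Y')(y) = Add(Pow(y, 3), Mul(y, Pow(Add(1, Pow(y, 2)), Rational(1, 2)))) (Function('Y')(y) = Add(Mul(Pow(Add(Pow(-1, 2), Pow(y, 2)), Rational(1, 2)), y), Mul(y, Pow(y, 2))) = Add(Mul(Pow(Add(1, Pow(y, 2)), Rational(1, 2)), y), Pow(y, 3)) = Add(Mul(y, Pow(Add(1, Pow(y, 2)), Rational(1, 2))), Pow(y, 3)) = Add(Pow(y, 3), Mul(y, Pow(Add(1, Pow(y, 2)), Rational(1, 2)))))
Mul(9257, Pow(Function('Y')(Mul(-1, V)), -1)) = Mul(9257, Pow(Mul(Mul(-1, Rational(-69, 44)), Add(Pow(Mul(-1, Rational(-69, 44)), 2), Pow(Add(1, Pow(Mul(-1, Rational(-69, 44)), 2)), Rational(1, 2)))), -1)) = Mul(9257, Pow(Mul(Rational(69, 44), Add(Pow(Rational(69, 44), 2), Pow(Add(1, Pow(Rational(69, 44), 2)), Rational(1, 2)))), -1)) = Mul(9257, Pow(Mul(Rational(69, 44), Add(Rational(4761, 1936), Pow(Add(1, Rational(4761, 1936)), Rational(1, 2)))), -1)) = Mul(9257, Pow(Mul(Rational(69, 44), Add(Rational(4761, 1936), Pow(Rational(6697, 1936), Rational(1, 2)))), -1)) = Mul(9257, Pow(Mul(Rational(69, 44), Add(Rational(4761, 1936), Mul(Rational(1, 44), Pow(6697, Rational(1, 2))))), -1)) = Mul(9257, Pow(Add(Rational(328509, 85184), Mul(Rational(69, 1936), Pow(6697, Rational(1, 2)))), -1))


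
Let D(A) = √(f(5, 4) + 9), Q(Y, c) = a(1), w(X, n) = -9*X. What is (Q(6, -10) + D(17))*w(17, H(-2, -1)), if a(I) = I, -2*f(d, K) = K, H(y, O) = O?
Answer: -153 - 153*√7 ≈ -557.80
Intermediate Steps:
f(d, K) = -K/2
Q(Y, c) = 1
D(A) = √7 (D(A) = √(-½*4 + 9) = √(-2 + 9) = √7)
(Q(6, -10) + D(17))*w(17, H(-2, -1)) = (1 + √7)*(-9*17) = (1 + √7)*(-153) = -153 - 153*√7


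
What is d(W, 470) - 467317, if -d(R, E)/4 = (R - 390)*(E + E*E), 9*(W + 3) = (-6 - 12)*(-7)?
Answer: 335129603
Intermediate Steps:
W = 11 (W = -3 + ((-6 - 12)*(-7))/9 = -3 + (-18*(-7))/9 = -3 + (⅑)*126 = -3 + 14 = 11)
d(R, E) = -4*(-390 + R)*(E + E²) (d(R, E) = -4*(R - 390)*(E + E*E) = -4*(-390 + R)*(E + E²))
d(W, 470) - 467317 = 4*470*(390 - 1*11 + 390*470 - 1*470*11) - 467317 = 4*470*(390 - 11 + 183300 - 5170) - 467317 = 4*470*178509 - 467317 = 335596920 - 467317 = 335129603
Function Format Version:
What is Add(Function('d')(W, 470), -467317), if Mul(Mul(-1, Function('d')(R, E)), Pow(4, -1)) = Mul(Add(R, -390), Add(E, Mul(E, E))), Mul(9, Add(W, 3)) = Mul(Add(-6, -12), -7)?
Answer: 335129603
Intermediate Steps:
W = 11 (W = Add(-3, Mul(Rational(1, 9), Mul(Add(-6, -12), -7))) = Add(-3, Mul(Rational(1, 9), Mul(-18, -7))) = Add(-3, Mul(Rational(1, 9), 126)) = Add(-3, 14) = 11)
Function('d')(R, E) = Mul(-4, Add(-390, R), Add(E, Pow(E, 2))) (Function('d')(R, E) = Mul(-4, Mul(Add(R, -390), Add(E, Mul(E, E)))) = Mul(-4, Mul(Add(-390, R), Add(E, Pow(E, 2)))) = Mul(-4, Add(-390, R), Add(E, Pow(E, 2))))
Add(Function('d')(W, 470), -467317) = Add(Mul(4, 470, Add(390, Mul(-1, 11), Mul(390, 470), Mul(-1, 470, 11))), -467317) = Add(Mul(4, 470, Add(390, -11, 183300, -5170)), -467317) = Add(Mul(4, 470, 178509), -467317) = Add(335596920, -467317) = 335129603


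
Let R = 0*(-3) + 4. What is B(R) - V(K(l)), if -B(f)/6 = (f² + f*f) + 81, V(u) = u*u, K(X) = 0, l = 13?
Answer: -678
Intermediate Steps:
V(u) = u²
R = 4 (R = 0 + 4 = 4)
B(f) = -486 - 12*f² (B(f) = -6*((f² + f*f) + 81) = -6*((f² + f²) + 81) = -6*(2*f² + 81) = -6*(81 + 2*f²) = -486 - 12*f²)
B(R) - V(K(l)) = (-486 - 12*4²) - 1*0² = (-486 - 12*16) - 1*0 = (-486 - 192) + 0 = -678 + 0 = -678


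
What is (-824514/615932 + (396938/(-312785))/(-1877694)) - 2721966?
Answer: -246165066914210406954581/90436451392857570 ≈ -2.7220e+6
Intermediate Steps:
(-824514/615932 + (396938/(-312785))/(-1877694)) - 2721966 = (-824514*1/615932 + (396938*(-1/312785))*(-1/1877694)) - 2721966 = (-412257/307966 - 396938/312785*(-1/1877694)) - 2721966 = (-412257/307966 + 198469/293657258895) - 2721966 = -121062199458571961/90436451392857570 - 2721966 = -246165066914210406954581/90436451392857570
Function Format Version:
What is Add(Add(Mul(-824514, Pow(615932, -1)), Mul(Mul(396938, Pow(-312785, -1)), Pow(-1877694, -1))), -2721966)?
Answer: Rational(-246165066914210406954581, 90436451392857570) ≈ -2.7220e+6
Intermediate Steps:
Add(Add(Mul(-824514, Pow(615932, -1)), Mul(Mul(396938, Pow(-312785, -1)), Pow(-1877694, -1))), -2721966) = Add(Add(Mul(-824514, Rational(1, 615932)), Mul(Mul(396938, Rational(-1, 312785)), Rational(-1, 1877694))), -2721966) = Add(Add(Rational(-412257, 307966), Mul(Rational(-396938, 312785), Rational(-1, 1877694))), -2721966) = Add(Add(Rational(-412257, 307966), Rational(198469, 293657258895)), -2721966) = Add(Rational(-121062199458571961, 90436451392857570), -2721966) = Rational(-246165066914210406954581, 90436451392857570)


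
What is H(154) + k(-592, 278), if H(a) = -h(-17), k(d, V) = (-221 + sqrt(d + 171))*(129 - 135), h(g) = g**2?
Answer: 1037 - 6*I*sqrt(421) ≈ 1037.0 - 123.11*I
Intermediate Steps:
k(d, V) = 1326 - 6*sqrt(171 + d) (k(d, V) = (-221 + sqrt(171 + d))*(-6) = 1326 - 6*sqrt(171 + d))
H(a) = -289 (H(a) = -1*(-17)**2 = -1*289 = -289)
H(154) + k(-592, 278) = -289 + (1326 - 6*sqrt(171 - 592)) = -289 + (1326 - 6*I*sqrt(421)) = 1037 - 6*I*sqrt(421)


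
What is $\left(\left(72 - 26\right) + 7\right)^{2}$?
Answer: $2809$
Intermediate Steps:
$\left(\left(72 - 26\right) + 7\right)^{2} = \left(46 + 7\right)^{2} = 53^{2} = 2809$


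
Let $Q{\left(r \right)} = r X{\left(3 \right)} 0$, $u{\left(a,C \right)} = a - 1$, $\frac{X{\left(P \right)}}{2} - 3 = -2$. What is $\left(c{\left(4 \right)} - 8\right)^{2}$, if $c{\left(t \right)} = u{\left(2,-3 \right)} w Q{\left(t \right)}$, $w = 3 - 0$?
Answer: $64$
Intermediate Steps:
$X{\left(P \right)} = 2$ ($X{\left(P \right)} = 6 + 2 \left(-2\right) = 6 - 4 = 2$)
$u{\left(a,C \right)} = -1 + a$ ($u{\left(a,C \right)} = a - 1 = -1 + a$)
$Q{\left(r \right)} = 0$ ($Q{\left(r \right)} = r 2 \cdot 0 = 2 r 0 = 0$)
$w = 3$ ($w = 3 + 0 = 3$)
$c{\left(t \right)} = 0$ ($c{\left(t \right)} = \left(-1 + 2\right) 3 \cdot 0 = 1 \cdot 3 \cdot 0 = 3 \cdot 0 = 0$)
$\left(c{\left(4 \right)} - 8\right)^{2} = \left(0 - 8\right)^{2} = \left(-8\right)^{2} = 64$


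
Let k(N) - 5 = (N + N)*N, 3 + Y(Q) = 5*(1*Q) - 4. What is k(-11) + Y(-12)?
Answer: 180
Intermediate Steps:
Y(Q) = -7 + 5*Q (Y(Q) = -3 + (5*(1*Q) - 4) = -3 + (5*Q - 4) = -3 + (-4 + 5*Q) = -7 + 5*Q)
k(N) = 5 + 2*N² (k(N) = 5 + (N + N)*N = 5 + (2*N)*N = 5 + 2*N²)
k(-11) + Y(-12) = (5 + 2*(-11)²) + (-7 + 5*(-12)) = (5 + 2*121) + (-7 - 60) = (5 + 242) - 67 = 247 - 67 = 180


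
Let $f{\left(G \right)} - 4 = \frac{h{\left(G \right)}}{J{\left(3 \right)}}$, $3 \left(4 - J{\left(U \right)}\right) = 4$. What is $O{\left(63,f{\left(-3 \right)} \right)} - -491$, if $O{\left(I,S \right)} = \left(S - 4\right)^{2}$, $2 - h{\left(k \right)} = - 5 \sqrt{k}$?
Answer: $\frac{30785}{64} + \frac{45 i \sqrt{3}}{16} \approx 481.02 + 4.8714 i$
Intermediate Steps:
$J{\left(U \right)} = \frac{8}{3}$ ($J{\left(U \right)} = 4 - \frac{4}{3} = \frac{8}{3}$)
$h{\left(k \right)} = 2 + 5 \sqrt{k}$ ($h{\left(k \right)} = 2 - - 5 \sqrt{k} = 2 + 5 \sqrt{k}$)
$f{\left(G \right)} = \frac{19}{4} + \frac{15 \sqrt{G}}{8}$ ($f{\left(G \right)} = 4 + \frac{2 + 5 \sqrt{G}}{\frac{8}{3}} = 4 + \left(2 + 5 \sqrt{G}\right) \frac{3}{8} = 4 + \left(\frac{3}{4} + \frac{15 \sqrt{G}}{8}\right) = \frac{19}{4} + \frac{15 \sqrt{G}}{8}$)
$O{\left(I,S \right)} = \left(-4 + S\right)^{2}$
$O{\left(63,f{\left(-3 \right)} \right)} - -491 = \left(-4 + \left(\frac{19}{4} + \frac{15 \sqrt{-3}}{8}\right)\right)^{2} - -491 = \left(-4 + \left(\frac{19}{4} + \frac{15 i \sqrt{3}}{8}\right)\right)^{2} + 491 = \left(\frac{3}{4} + \frac{15 i \sqrt{3}}{8}\right)^{2} + 491 = 491 + \left(\frac{3}{4} + \frac{15 i \sqrt{3}}{8}\right)^{2}$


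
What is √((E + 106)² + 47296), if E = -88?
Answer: 2*√11905 ≈ 218.22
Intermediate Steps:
√((E + 106)² + 47296) = √((-88 + 106)² + 47296) = √(18² + 47296) = √(324 + 47296) = √47620 = 2*√11905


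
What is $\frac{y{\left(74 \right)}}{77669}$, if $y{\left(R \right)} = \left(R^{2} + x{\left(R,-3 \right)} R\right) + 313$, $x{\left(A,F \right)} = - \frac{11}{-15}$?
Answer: $\frac{87649}{1165035} \approx 0.075233$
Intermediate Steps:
$x{\left(A,F \right)} = \frac{11}{15}$ ($x{\left(A,F \right)} = \left(-11\right) \left(- \frac{1}{15}\right) = \frac{11}{15}$)
$y{\left(R \right)} = 313 + R^{2} + \frac{11 R}{15}$ ($y{\left(R \right)} = \left(R^{2} + \frac{11 R}{15}\right) + 313 = 313 + R^{2} + \frac{11 R}{15}$)
$\frac{y{\left(74 \right)}}{77669} = \frac{313 + 74^{2} + \frac{11}{15} \cdot 74}{77669} = \left(313 + 5476 + \frac{814}{15}\right) \frac{1}{77669} = \frac{87649}{15} \cdot \frac{1}{77669} = \frac{87649}{1165035}$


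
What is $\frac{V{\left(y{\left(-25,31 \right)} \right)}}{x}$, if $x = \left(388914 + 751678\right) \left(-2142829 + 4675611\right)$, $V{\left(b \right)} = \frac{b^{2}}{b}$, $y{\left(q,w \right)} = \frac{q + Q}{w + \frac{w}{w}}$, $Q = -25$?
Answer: $- \frac{25}{46221934191104} \approx -5.4087 \cdot 10^{-13}$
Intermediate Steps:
$y{\left(q,w \right)} = \frac{-25 + q}{1 + w}$ ($y{\left(q,w \right)} = \frac{q - 25}{w + \frac{w}{w}} = \frac{-25 + q}{w + 1} = \frac{-25 + q}{1 + w}$)
$V{\left(b \right)} = b$
$x = 2888870886944$ ($x = 1140592 \cdot 2532782 = 2888870886944$)
$\frac{V{\left(y{\left(-25,31 \right)} \right)}}{x} = \frac{\frac{1}{1 + 31} \left(-25 - 25\right)}{2888870886944} = \frac{1}{32} \left(-50\right) \frac{1}{2888870886944} = \left(- \frac{25}{16}\right) \frac{1}{2888870886944} = - \frac{25}{46221934191104}$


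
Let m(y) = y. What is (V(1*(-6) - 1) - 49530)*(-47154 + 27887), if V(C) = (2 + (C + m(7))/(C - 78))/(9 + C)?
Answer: 954275243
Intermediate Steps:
V(C) = (2 + (7 + C)/(-78 + C))/(9 + C) (V(C) = (2 + (C + 7)/(C - 78))/(9 + C) = (2 + (7 + C)/(-78 + C))/(9 + C))
(V(1*(-6) - 1) - 49530)*(-47154 + 27887) = ((149 - 3*(1*(-6) - 1))/(702 - (1*(-6) - 1)**2 + 69*(1*(-6) - 1)) - 49530)*(-47154 + 27887) = ((149 - 3*(-6 - 1))/(702 - (-6 - 1)**2 + 69*(-6 - 1)) - 49530)*(-19267) = ((149 - 3*(-7))/(702 - 1*(-7)**2 + 69*(-7)) - 49530)*(-19267) = ((149 + 21)/(702 - 1*49 - 483) - 49530)*(-19267) = (170/(702 - 49 - 483) - 49530)*(-19267) = (170/170 - 49530)*(-19267) = ((1/170)*170 - 49530)*(-19267) = (1 - 49530)*(-19267) = -49529*(-19267) = 954275243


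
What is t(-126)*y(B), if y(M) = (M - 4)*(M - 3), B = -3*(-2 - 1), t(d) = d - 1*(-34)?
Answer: -2760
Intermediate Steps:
t(d) = 34 + d (t(d) = d + 34 = 34 + d)
B = 9 (B = -3*(-3) = 9)
y(M) = (-4 + M)*(-3 + M)
t(-126)*y(B) = (34 - 126)*(12 + 9² - 7*9) = -92*(12 + 81 - 63) = -92*30 = -2760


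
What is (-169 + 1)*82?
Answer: -13776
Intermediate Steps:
(-169 + 1)*82 = -168*82 = -13776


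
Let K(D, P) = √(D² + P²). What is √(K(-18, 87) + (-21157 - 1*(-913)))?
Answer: √(-20244 + 3*√877) ≈ 141.97*I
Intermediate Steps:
√(K(-18, 87) + (-21157 - 1*(-913))) = √(√((-18)² + 87²) + (-21157 - 1*(-913))) = √(√(324 + 7569) + (-21157 + 913)) = √(√7893 - 20244) = √(3*√877 - 20244) = √(-20244 + 3*√877)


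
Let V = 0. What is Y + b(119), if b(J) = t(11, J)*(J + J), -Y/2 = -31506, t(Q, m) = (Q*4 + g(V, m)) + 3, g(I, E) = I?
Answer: 74198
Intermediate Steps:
t(Q, m) = 3 + 4*Q (t(Q, m) = (Q*4 + 0) + 3 = (4*Q + 0) + 3 = 4*Q + 3 = 3 + 4*Q)
Y = 63012 (Y = -2*(-31506) = 63012)
b(J) = 94*J (b(J) = (3 + 4*11)*(J + J) = (3 + 44)*(2*J) = 47*(2*J) = 94*J)
Y + b(119) = 63012 + 94*119 = 63012 + 11186 = 74198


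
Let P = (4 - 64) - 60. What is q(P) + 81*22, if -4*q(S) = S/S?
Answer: 7127/4 ≈ 1781.8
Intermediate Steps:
P = -120 (P = -60 - 60 = -120)
q(S) = -1/4 (q(S) = -S/(4*S) = -1/4*1 = -1/4)
q(P) + 81*22 = -1/4 + 81*22 = -1/4 + 1782 = 7127/4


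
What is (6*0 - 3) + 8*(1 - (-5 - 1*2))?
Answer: 61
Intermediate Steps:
(6*0 - 3) + 8*(1 - (-5 - 1*2)) = (0 - 3) + 8*(1 - (-5 - 2)) = -3 + 8*(1 - 1*(-7)) = -3 + 8*(1 + 7) = -3 + 8*8 = -3 + 64 = 61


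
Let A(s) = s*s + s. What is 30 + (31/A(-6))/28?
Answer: 25231/840 ≈ 30.037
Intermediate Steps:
A(s) = s + s² (A(s) = s² + s = s + s²)
30 + (31/A(-6))/28 = 30 + (31/((-6*(1 - 6))))/28 = 30 + (31/((-6*(-5))))/28 = 30 + (31/30)/28 = 30 + (31*(1/30))/28 = 30 + (1/28)*(31/30) = 30 + 31/840 = 25231/840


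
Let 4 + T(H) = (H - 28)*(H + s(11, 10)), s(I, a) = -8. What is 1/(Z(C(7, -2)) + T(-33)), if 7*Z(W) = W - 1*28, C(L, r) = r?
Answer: 7/17449 ≈ 0.00040117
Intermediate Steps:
T(H) = -4 + (-28 + H)*(-8 + H) (T(H) = -4 + (H - 28)*(H - 8) = -4 + (-28 + H)*(-8 + H))
Z(W) = -4 + W/7 (Z(W) = (W - 1*28)/7 = (W - 28)/7 = (-28 + W)/7 = -4 + W/7)
1/(Z(C(7, -2)) + T(-33)) = 1/((-4 + (⅐)*(-2)) + (220 + (-33)² - 36*(-33))) = 1/((-4 - 2/7) + (220 + 1089 + 1188)) = 1/(-30/7 + 2497) = 1/(17449/7) = 7/17449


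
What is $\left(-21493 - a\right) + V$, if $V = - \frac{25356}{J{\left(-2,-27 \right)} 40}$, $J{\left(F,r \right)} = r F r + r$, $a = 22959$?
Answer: $- \frac{220035287}{4950} \approx -44452.0$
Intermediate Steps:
$J{\left(F,r \right)} = r + F r^{2}$ ($J{\left(F,r \right)} = F r r + r = F r^{2} + r = r + F r^{2}$)
$V = \frac{2113}{4950}$ ($V = - \frac{25356}{- 27 \left(1 - -54\right) 40} = - \frac{25356}{- 27 \left(1 + 54\right) 40} = - \frac{25356}{\left(-27\right) 55 \cdot 40} = - \frac{25356}{\left(-1485\right) 40} = - \frac{25356}{-59400} = \left(-25356\right) \left(- \frac{1}{59400}\right) = \frac{2113}{4950} \approx 0.42687$)
$\left(-21493 - a\right) + V = \left(-21493 - 22959\right) + \frac{2113}{4950} = -44452 + \frac{2113}{4950} = - \frac{220035287}{4950}$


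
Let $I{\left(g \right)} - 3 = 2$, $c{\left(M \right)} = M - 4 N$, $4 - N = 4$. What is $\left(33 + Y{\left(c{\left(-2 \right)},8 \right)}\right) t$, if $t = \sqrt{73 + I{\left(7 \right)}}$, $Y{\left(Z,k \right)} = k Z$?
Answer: $17 \sqrt{78} \approx 150.14$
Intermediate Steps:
$N = 0$ ($N = 4 - 4 = 0$)
$c{\left(M \right)} = M$ ($c{\left(M \right)} = M - 0 = M + 0 = M$)
$I{\left(g \right)} = 5$ ($I{\left(g \right)} = 3 + 2 = 5$)
$Y{\left(Z,k \right)} = Z k$
$t = \sqrt{78}$ ($t = \sqrt{73 + 5} = \sqrt{78} \approx 8.8318$)
$\left(33 + Y{\left(c{\left(-2 \right)},8 \right)}\right) t = \left(33 - 16\right) \sqrt{78} = 17 \sqrt{78}$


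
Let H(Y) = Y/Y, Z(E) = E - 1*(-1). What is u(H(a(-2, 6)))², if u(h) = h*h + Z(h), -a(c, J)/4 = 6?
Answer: 9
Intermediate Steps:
a(c, J) = -24 (a(c, J) = -4*6 = -24)
Z(E) = 1 + E (Z(E) = E + 1 = 1 + E)
H(Y) = 1
u(h) = 1 + h + h² (u(h) = h*h + (1 + h) = h² + (1 + h) = 1 + h + h²)
u(H(a(-2, 6)))² = (1 + 1 + 1²)² = (1 + 1 + 1)² = 3² = 9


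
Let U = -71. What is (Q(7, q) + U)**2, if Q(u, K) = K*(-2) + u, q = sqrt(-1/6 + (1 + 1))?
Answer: (192 + sqrt(66))**2/9 ≈ 4450.0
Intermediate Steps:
q = sqrt(66)/6 (q = sqrt(-1*1/6 + 2) = sqrt(-1/6 + 2) = sqrt(11/6) = sqrt(66)/6 ≈ 1.3540)
Q(u, K) = u - 2*K (Q(u, K) = -2*K + u = u - 2*K)
(Q(7, q) + U)**2 = ((7 - sqrt(66)/3) - 71)**2 = (-64 - sqrt(66)/3)**2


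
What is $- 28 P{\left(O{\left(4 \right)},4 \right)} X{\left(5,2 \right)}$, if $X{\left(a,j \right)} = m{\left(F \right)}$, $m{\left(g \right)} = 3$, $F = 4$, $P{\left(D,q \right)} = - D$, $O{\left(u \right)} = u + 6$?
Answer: $840$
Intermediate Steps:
$O{\left(u \right)} = 6 + u$
$X{\left(a,j \right)} = 3$
$- 28 P{\left(O{\left(4 \right)},4 \right)} X{\left(5,2 \right)} = - 28 \left(- (6 + 4)\right) 3 = - 28 \left(\left(-1\right) 10\right) 3 = \left(-28\right) \left(-10\right) 3 = 280 \cdot 3 = 840$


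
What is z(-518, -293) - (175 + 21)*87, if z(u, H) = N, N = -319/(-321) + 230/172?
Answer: -470673163/27606 ≈ -17050.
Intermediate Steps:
N = 64349/27606 (N = -319*(-1/321) + 230*(1/172) = 319/321 + 115/86 = 64349/27606 ≈ 2.3310)
z(u, H) = 64349/27606
z(-518, -293) - (175 + 21)*87 = 64349/27606 - (175 + 21)*87 = 64349/27606 - 196*87 = 64349/27606 - 1*17052 = 64349/27606 - 17052 = -470673163/27606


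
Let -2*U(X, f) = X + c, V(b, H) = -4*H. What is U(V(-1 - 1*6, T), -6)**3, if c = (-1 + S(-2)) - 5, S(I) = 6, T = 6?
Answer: 1728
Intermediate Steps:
c = 0 (c = (-1 + 6) - 5 = 5 - 5 = 0)
U(X, f) = -X/2 (U(X, f) = -(X + 0)/2 = -X/2)
U(V(-1 - 1*6, T), -6)**3 = (-(-2)*6)**3 = (-1/2*(-24))**3 = 12**3 = 1728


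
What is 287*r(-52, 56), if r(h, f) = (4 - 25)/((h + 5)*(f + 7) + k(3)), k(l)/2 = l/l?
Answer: 6027/2959 ≈ 2.0368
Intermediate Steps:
k(l) = 2 (k(l) = 2*(l/l) = 2*1 = 2)
r(h, f) = -21/(2 + (5 + h)*(7 + f)) (r(h, f) = (4 - 25)/((h + 5)*(f + 7) + 2) = -21/((5 + h)*(7 + f) + 2) = -21/(2 + (5 + h)*(7 + f)))
287*r(-52, 56) = 287*(-21/(37 + 5*56 + 7*(-52) + 56*(-52))) = 287*(-21/(37 + 280 - 364 - 2912)) = 287*(-21/(-2959)) = 287*(-21*(-1/2959)) = 287*(21/2959) = 6027/2959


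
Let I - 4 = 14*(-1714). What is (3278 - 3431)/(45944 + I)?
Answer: -153/21952 ≈ -0.0069697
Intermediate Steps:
I = -23992 (I = 4 + 14*(-1714) = 4 - 23996 = -23992)
(3278 - 3431)/(45944 + I) = (3278 - 3431)/(45944 - 23992) = -153/21952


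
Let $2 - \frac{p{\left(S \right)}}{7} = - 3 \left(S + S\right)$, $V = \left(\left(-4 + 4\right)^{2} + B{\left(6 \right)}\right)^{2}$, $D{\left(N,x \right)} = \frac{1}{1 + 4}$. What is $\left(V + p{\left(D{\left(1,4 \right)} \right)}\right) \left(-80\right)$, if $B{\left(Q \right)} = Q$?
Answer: $-4672$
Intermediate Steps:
$D{\left(N,x \right)} = \frac{1}{5}$
$V = 36$ ($V = \left(\left(-4 + 4\right)^{2} + 6\right)^{2} = \left(0^{2} + 6\right)^{2} = \left(0 + 6\right)^{2} = 6^{2} = 36$)
$p{\left(S \right)} = 14 + 42 S$ ($p{\left(S \right)} = 14 - 7 \left(- 3 \left(S + S\right)\right) = 14 - 7 \left(- 3 \cdot 2 S\right) = 14 - 7 \left(- 6 S\right) = 14 + 42 S$)
$\left(V + p{\left(D{\left(1,4 \right)} \right)}\right) \left(-80\right) = \left(36 + \left(14 + 42 \cdot \frac{1}{5}\right)\right) \left(-80\right) = \left(36 + \left(14 + \frac{42}{5}\right)\right) \left(-80\right) = \left(36 + \frac{112}{5}\right) \left(-80\right) = \frac{292}{5} \left(-80\right) = -4672$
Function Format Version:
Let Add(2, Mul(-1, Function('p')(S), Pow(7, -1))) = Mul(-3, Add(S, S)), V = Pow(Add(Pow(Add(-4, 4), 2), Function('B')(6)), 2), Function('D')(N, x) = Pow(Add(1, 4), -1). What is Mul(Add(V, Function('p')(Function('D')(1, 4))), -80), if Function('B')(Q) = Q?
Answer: -4672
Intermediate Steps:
Function('D')(N, x) = Rational(1, 5) (Function('D')(N, x) = Pow(5, -1) = Rational(1, 5))
V = 36 (V = Pow(Add(Pow(Add(-4, 4), 2), 6), 2) = Pow(Add(Pow(0, 2), 6), 2) = Pow(Add(0, 6), 2) = Pow(6, 2) = 36)
Function('p')(S) = Add(14, Mul(42, S)) (Function('p')(S) = Add(14, Mul(-7, Mul(-3, Add(S, S)))) = Add(14, Mul(-7, Mul(-3, Mul(2, S)))) = Add(14, Mul(-7, Mul(-6, S))) = Add(14, Mul(42, S)))
Mul(Add(V, Function('p')(Function('D')(1, 4))), -80) = Mul(Add(36, Add(14, Mul(42, Rational(1, 5)))), -80) = Mul(Add(36, Add(14, Rational(42, 5))), -80) = Mul(Add(36, Rational(112, 5)), -80) = Mul(Rational(292, 5), -80) = -4672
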